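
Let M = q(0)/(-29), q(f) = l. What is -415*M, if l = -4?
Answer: -1660/29 ≈ -57.241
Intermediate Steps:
q(f) = -4
M = 4/29 (M = -4/(-29) = -4*(-1/29) = 4/29 ≈ 0.13793)
-415*M = -415*4/29 = -1660/29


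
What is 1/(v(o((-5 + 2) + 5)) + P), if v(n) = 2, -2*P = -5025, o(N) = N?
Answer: 2/5029 ≈ 0.00039769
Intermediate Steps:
P = 5025/2 (P = -1/2*(-5025) = 5025/2 ≈ 2512.5)
1/(v(o((-5 + 2) + 5)) + P) = 1/(2 + 5025/2) = 1/(5029/2) = 2/5029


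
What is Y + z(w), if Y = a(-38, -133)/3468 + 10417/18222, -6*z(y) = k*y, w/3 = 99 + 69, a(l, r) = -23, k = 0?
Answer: 1983725/3510772 ≈ 0.56504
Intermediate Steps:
w = 504 (w = 3*(99 + 69) = 3*168 = 504)
z(y) = 0 (z(y) = -0*y = -1/6*0 = 0)
Y = 1983725/3510772 (Y = -23/3468 + 10417/18222 = 1983725/3510772 ≈ 0.56504)
Y + z(w) = 1983725/3510772 + 0 = 1983725/3510772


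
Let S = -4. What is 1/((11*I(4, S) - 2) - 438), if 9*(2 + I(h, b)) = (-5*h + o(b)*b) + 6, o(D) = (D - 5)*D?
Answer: -9/5896 ≈ -0.0015265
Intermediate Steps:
o(D) = D*(-5 + D) (o(D) = (-5 + D)*D = D*(-5 + D))
I(h, b) = -4/3 - 5*h/9 + b**2*(-5 + b)/9 (I(h, b) = -2 + ((-5*h + (b*(-5 + b))*b) + 6)/9 = -2 + ((-5*h + b**2*(-5 + b)) + 6)/9 = -2 + (6 - 5*h + b**2*(-5 + b))/9 = -2 + (2/3 - 5*h/9 + b**2*(-5 + b)/9) = -4/3 - 5*h/9 + b**2*(-5 + b)/9)
1/((11*I(4, S) - 2) - 438) = 1/((11*(-4/3 - 5/9*4 + (1/9)*(-4)**2*(-5 - 4)) - 2) - 438) = 1/((11*(-4/3 - 20/9 + (1/9)*16*(-9)) - 2) - 438) = 1/((11*(-4/3 - 20/9 - 16) - 2) - 438) = 1/((11*(-176/9) - 2) - 438) = 1/((-1936/9 - 2) - 438) = 1/(-1954/9 - 438) = 1/(-5896/9) = -9/5896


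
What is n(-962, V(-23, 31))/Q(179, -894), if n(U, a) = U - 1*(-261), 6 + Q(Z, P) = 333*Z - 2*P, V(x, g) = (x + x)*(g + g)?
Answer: -701/61389 ≈ -0.011419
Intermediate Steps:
V(x, g) = 4*g*x (V(x, g) = (2*x)*(2*g) = 4*g*x)
Q(Z, P) = -6 - 2*P + 333*Z (Q(Z, P) = -6 + (333*Z - 2*P) = -6 + (-2*P + 333*Z) = -6 - 2*P + 333*Z)
n(U, a) = 261 + U (n(U, a) = U + 261 = 261 + U)
n(-962, V(-23, 31))/Q(179, -894) = (261 - 962)/(-6 - 2*(-894) + 333*179) = -701/(-6 + 1788 + 59607) = -701/61389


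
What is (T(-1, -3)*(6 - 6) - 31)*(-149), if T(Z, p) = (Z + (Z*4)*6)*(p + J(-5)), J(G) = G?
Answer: 4619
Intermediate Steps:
T(Z, p) = 25*Z*(-5 + p) (T(Z, p) = (Z + (Z*4)*6)*(p - 5) = (Z + (4*Z)*6)*(-5 + p) = (Z + 24*Z)*(-5 + p) = (25*Z)*(-5 + p) = 25*Z*(-5 + p))
(T(-1, -3)*(6 - 6) - 31)*(-149) = ((25*(-1)*(-5 - 3))*(6 - 6) - 31)*(-149) = ((25*(-1)*(-8))*0 - 31)*(-149) = (200*0 - 31)*(-149) = (0 - 31)*(-149) = -31*(-149) = 4619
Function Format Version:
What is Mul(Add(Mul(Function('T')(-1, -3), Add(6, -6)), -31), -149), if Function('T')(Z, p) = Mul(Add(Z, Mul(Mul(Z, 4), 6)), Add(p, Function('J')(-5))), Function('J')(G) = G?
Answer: 4619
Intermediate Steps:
Function('T')(Z, p) = Mul(25, Z, Add(-5, p)) (Function('T')(Z, p) = Mul(Add(Z, Mul(Mul(Z, 4), 6)), Add(p, -5)) = Mul(Add(Z, Mul(Mul(4, Z), 6)), Add(-5, p)) = Mul(Add(Z, Mul(24, Z)), Add(-5, p)) = Mul(Mul(25, Z), Add(-5, p)) = Mul(25, Z, Add(-5, p)))
Mul(Add(Mul(Function('T')(-1, -3), Add(6, -6)), -31), -149) = Mul(Add(Mul(Mul(25, -1, Add(-5, -3)), Add(6, -6)), -31), -149) = Mul(Add(Mul(Mul(25, -1, -8), 0), -31), -149) = Mul(Add(Mul(200, 0), -31), -149) = Mul(Add(0, -31), -149) = Mul(-31, -149) = 4619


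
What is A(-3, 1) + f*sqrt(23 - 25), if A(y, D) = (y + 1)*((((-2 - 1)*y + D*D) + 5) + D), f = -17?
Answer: -32 - 17*I*sqrt(2) ≈ -32.0 - 24.042*I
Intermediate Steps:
A(y, D) = (1 + y)*(5 + D + D**2 - 3*y) (A(y, D) = (1 + y)*(((-3*y + D**2) + 5) + D) = (1 + y)*(((D**2 - 3*y) + 5) + D) = (1 + y)*((5 + D**2 - 3*y) + D) = (1 + y)*(5 + D + D**2 - 3*y))
A(-3, 1) + f*sqrt(23 - 25) = (5 + 1 + 1**2 - 3*(-3)**2 + 2*(-3) + 1*(-3) - 3*1**2) - 17*sqrt(23 - 25) = (5 + 1 + 1 - 3*9 - 6 - 3 - 3*1) - 17*I*sqrt(2) = (5 + 1 + 1 - 27 - 6 - 3 - 3) - 17*I*sqrt(2) = -32 - 17*I*sqrt(2)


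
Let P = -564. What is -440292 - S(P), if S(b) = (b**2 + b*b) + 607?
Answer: -1077091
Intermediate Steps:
S(b) = 607 + 2*b**2 (S(b) = (b**2 + b**2) + 607 = 2*b**2 + 607 = 607 + 2*b**2)
-440292 - S(P) = -440292 - (607 + 2*(-564)**2) = -440292 - (607 + 2*318096) = -440292 - (607 + 636192) = -440292 - 1*636799 = -440292 - 636799 = -1077091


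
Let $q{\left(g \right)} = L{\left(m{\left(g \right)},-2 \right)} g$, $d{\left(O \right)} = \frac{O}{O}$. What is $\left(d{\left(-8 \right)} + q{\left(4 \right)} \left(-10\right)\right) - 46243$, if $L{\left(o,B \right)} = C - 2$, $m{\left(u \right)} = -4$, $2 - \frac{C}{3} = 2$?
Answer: $-46162$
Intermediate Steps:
$C = 0$ ($C = 6 - 6 = 0$)
$d{\left(O \right)} = 1$
$L{\left(o,B \right)} = -2$ ($L{\left(o,B \right)} = 0 - 2 = -2$)
$q{\left(g \right)} = - 2 g$
$\left(d{\left(-8 \right)} + q{\left(4 \right)} \left(-10\right)\right) - 46243 = \left(1 + \left(-2\right) 4 \left(-10\right)\right) - 46243 = \left(1 - -80\right) - 46243 = \left(1 + 80\right) - 46243 = 81 - 46243 = -46162$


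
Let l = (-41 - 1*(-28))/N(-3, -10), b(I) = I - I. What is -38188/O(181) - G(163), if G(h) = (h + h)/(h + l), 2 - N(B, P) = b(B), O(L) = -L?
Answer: 11834832/56653 ≈ 208.90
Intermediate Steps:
b(I) = 0
N(B, P) = 2 (N(B, P) = 2 - 1*0 = 2 + 0 = 2)
l = -13/2 (l = (-41 - 1*(-28))/2 = (-41 + 28)*(½) = -13*½ = -13/2 ≈ -6.5000)
G(h) = 2*h/(-13/2 + h) (G(h) = (h + h)/(h - 13/2) = (2*h)/(-13/2 + h) = 2*h/(-13/2 + h))
-38188/O(181) - G(163) = -38188/((-1*181)) - 4*163/(-13 + 2*163) = -38188/(-181) - 4*163/(-13 + 326) = -38188*(-1/181) - 4*163/313 = 38188/181 - 4*163/313 = 38188/181 - 1*652/313 = 38188/181 - 652/313 = 11834832/56653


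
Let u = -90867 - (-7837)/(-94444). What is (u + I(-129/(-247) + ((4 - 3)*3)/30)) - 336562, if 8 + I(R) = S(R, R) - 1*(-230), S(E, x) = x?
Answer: -49828652414861/116638340 ≈ -4.2721e+5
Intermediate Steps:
u = -8581850785/94444 (u = -90867 - (-7837)*(-1)/94444 = -90867 - 1*7837/94444 = -90867 - 7837/94444 = -8581850785/94444 ≈ -90867.)
I(R) = 222 + R (I(R) = -8 + (R - 1*(-230)) = -8 + (R + 230) = -8 + (230 + R) = 222 + R)
(u + I(-129/(-247) + ((4 - 3)*3)/30)) - 336562 = (-8581850785/94444 + (222 + (-129/(-247) + ((4 - 3)*3)/30))) - 336562 = (-8581850785/94444 + (222 + (-129*(-1/247) + (1*3)*(1/30)))) - 336562 = (-8581850785/94444 + (222 + (129/247 + 3*(1/30)))) - 336562 = (-8581850785/94444 + (222 + (129/247 + ⅒))) - 336562 = (-8581850785/94444 + (222 + 1537/2470)) - 336562 = (-8581850785/94444 + 549877/2470) - 336562 = -10572619427781/116638340 - 336562 = -49828652414861/116638340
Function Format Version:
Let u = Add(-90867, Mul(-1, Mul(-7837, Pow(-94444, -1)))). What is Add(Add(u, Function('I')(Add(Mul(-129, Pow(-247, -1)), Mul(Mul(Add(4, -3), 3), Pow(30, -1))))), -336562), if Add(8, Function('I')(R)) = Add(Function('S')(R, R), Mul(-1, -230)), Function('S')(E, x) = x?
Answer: Rational(-49828652414861, 116638340) ≈ -4.2721e+5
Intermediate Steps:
u = Rational(-8581850785, 94444) (u = Add(-90867, Mul(-1, Mul(-7837, Rational(-1, 94444)))) = Add(-90867, Mul(-1, Rational(7837, 94444))) = Add(-90867, Rational(-7837, 94444)) = Rational(-8581850785, 94444) ≈ -90867.)
Function('I')(R) = Add(222, R) (Function('I')(R) = Add(-8, Add(R, Mul(-1, -230))) = Add(-8, Add(R, 230)) = Add(-8, Add(230, R)) = Add(222, R))
Add(Add(u, Function('I')(Add(Mul(-129, Pow(-247, -1)), Mul(Mul(Add(4, -3), 3), Pow(30, -1))))), -336562) = Add(Add(Rational(-8581850785, 94444), Add(222, Add(Mul(-129, Pow(-247, -1)), Mul(Mul(Add(4, -3), 3), Pow(30, -1))))), -336562) = Add(Add(Rational(-8581850785, 94444), Add(222, Add(Mul(-129, Rational(-1, 247)), Mul(Mul(1, 3), Rational(1, 30))))), -336562) = Add(Add(Rational(-8581850785, 94444), Add(222, Add(Rational(129, 247), Mul(3, Rational(1, 30))))), -336562) = Add(Add(Rational(-8581850785, 94444), Add(222, Add(Rational(129, 247), Rational(1, 10)))), -336562) = Add(Add(Rational(-8581850785, 94444), Add(222, Rational(1537, 2470))), -336562) = Add(Add(Rational(-8581850785, 94444), Rational(549877, 2470)), -336562) = Add(Rational(-10572619427781, 116638340), -336562) = Rational(-49828652414861, 116638340)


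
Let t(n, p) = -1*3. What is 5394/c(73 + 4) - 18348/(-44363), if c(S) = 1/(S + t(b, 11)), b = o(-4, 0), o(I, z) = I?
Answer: 1609797816/4033 ≈ 3.9916e+5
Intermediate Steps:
b = -4
t(n, p) = -3
c(S) = 1/(-3 + S) (c(S) = 1/(S - 3) = 1/(-3 + S))
5394/c(73 + 4) - 18348/(-44363) = 5394/(1/(-3 + (73 + 4))) - 18348/(-44363) = 5394/(1/(-3 + 77)) - 18348*(-1/44363) = 5394/(1/74) + 1668/4033 = 5394*74 + 1668/4033 = 399156 + 1668/4033 = 1609797816/4033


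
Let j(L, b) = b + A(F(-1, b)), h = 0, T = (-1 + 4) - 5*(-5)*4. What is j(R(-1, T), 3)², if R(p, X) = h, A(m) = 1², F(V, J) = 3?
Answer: 16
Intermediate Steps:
A(m) = 1
T = 103 (T = 3 + 25*4 = 3 + 100 = 103)
R(p, X) = 0
j(L, b) = 1 + b (j(L, b) = b + 1 = 1 + b)
j(R(-1, T), 3)² = (1 + 3)² = 4² = 16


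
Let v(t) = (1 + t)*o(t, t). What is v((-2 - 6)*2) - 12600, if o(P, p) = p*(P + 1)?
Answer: -16200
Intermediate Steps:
o(P, p) = p*(1 + P)
v(t) = t*(1 + t)**2 (v(t) = (1 + t)*(t*(1 + t)) = t*(1 + t)**2)
v((-2 - 6)*2) - 12600 = ((-2 - 6)*2)*(1 + (-2 - 6)*2)**2 - 12600 = (-8*2)*(1 - 8*2)**2 - 12600 = -16*(1 - 16)**2 - 12600 = -16*(-15)**2 - 12600 = -16*225 - 12600 = -3600 - 12600 = -16200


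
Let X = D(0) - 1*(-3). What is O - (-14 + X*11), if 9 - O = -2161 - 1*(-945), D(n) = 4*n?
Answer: 1206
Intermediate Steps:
X = 3 (X = 4*0 - 1*(-3) = 0 + 3 = 3)
O = 1225 (O = 9 - (-2161 - 1*(-945)) = 9 - (-2161 + 945) = 9 - 1*(-1216) = 9 + 1216 = 1225)
O - (-14 + X*11) = 1225 - (-14 + 3*11) = 1225 - (-14 + 33) = 1225 - 1*19 = 1225 - 19 = 1206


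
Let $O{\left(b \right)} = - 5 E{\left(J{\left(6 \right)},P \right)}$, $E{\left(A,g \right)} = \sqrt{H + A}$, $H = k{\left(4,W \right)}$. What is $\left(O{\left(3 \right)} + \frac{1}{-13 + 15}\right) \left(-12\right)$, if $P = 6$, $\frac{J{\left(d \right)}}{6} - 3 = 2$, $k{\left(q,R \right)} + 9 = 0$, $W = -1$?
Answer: $-6 + 60 \sqrt{21} \approx 268.95$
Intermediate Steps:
$k{\left(q,R \right)} = -9$ ($k{\left(q,R \right)} = -9 + 0 = -9$)
$J{\left(d \right)} = 30$ ($J{\left(d \right)} = 18 + 6 \cdot 2 = 18 + 12 = 30$)
$H = -9$
$E{\left(A,g \right)} = \sqrt{-9 + A}$
$O{\left(b \right)} = - 5 \sqrt{21}$ ($O{\left(b \right)} = - 5 \sqrt{-9 + 30} = - 5 \sqrt{21}$)
$\left(O{\left(3 \right)} + \frac{1}{-13 + 15}\right) \left(-12\right) = \left(- 5 \sqrt{21} + \frac{1}{-13 + 15}\right) \left(-12\right) = \left(- 5 \sqrt{21} + \frac{1}{2}\right) \left(-12\right) = \left(\frac{1}{2} - 5 \sqrt{21}\right) \left(-12\right) = -6 + 60 \sqrt{21}$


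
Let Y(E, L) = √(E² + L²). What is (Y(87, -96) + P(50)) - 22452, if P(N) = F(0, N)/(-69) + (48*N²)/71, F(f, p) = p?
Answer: -101715898/4899 + 3*√1865 ≈ -20633.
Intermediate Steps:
P(N) = -N/69 + 48*N²/71 (P(N) = N/(-69) + (48*N²)/71 = N*(-1/69) + (48*N²)*(1/71) = -N/69 + 48*N²/71)
(Y(87, -96) + P(50)) - 22452 = (√(87² + (-96)²) + (1/4899)*50*(-71 + 3312*50)) - 22452 = (√(7569 + 9216) + (1/4899)*50*(-71 + 165600)) - 22452 = (√16785 + (1/4899)*50*165529) - 22452 = (3*√1865 + 8276450/4899) - 22452 = (8276450/4899 + 3*√1865) - 22452 = -101715898/4899 + 3*√1865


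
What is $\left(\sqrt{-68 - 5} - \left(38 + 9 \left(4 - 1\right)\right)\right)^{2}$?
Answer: $\left(65 - i \sqrt{73}\right)^{2} \approx 4152.0 - 1110.7 i$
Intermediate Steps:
$\left(\sqrt{-68 - 5} - \left(38 + 9 \left(4 - 1\right)\right)\right)^{2} = \left(\sqrt{-73} - \left(38 + 9 \left(4 - 1\right)\right)\right)^{2} = \left(i \sqrt{73} - 65\right)^{2} = \left(-65 + i \sqrt{73}\right)^{2}$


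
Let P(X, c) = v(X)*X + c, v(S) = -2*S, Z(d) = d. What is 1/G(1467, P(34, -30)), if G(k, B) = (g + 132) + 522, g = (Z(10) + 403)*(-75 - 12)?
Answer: -1/35277 ≈ -2.8347e-5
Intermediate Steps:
g = -35931 (g = (10 + 403)*(-75 - 12) = 413*(-87) = -35931)
P(X, c) = c - 2*X**2 (P(X, c) = (-2*X)*X + c = -2*X**2 + c = c - 2*X**2)
G(k, B) = -35277 (G(k, B) = (-35931 + 132) + 522 = -35799 + 522 = -35277)
1/G(1467, P(34, -30)) = 1/(-35277) = -1/35277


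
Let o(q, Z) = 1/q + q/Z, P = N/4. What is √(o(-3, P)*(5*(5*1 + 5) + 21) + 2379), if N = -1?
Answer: √28866/3 ≈ 56.633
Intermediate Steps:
P = -¼ (P = -1/4 = -1*¼ = -¼ ≈ -0.25000)
o(q, Z) = 1/q + q/Z
√(o(-3, P)*(5*(5*1 + 5) + 21) + 2379) = √((1/(-3) - 3/(-¼))*(5*(5*1 + 5) + 21) + 2379) = √((-⅓ - 3*(-4))*(5*(5 + 5) + 21) + 2379) = √((-⅓ + 12)*(5*10 + 21) + 2379) = √(35*(50 + 21)/3 + 2379) = √((35/3)*71 + 2379) = √(2485/3 + 2379) = √(9622/3) = √28866/3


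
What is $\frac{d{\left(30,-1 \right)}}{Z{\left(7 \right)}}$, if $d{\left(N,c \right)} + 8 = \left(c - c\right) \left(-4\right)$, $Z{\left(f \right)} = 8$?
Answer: $-1$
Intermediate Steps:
$d{\left(N,c \right)} = -8$ ($d{\left(N,c \right)} = -8 + \left(c - c\right) \left(-4\right) = -8 + 0 \left(-4\right) = -8 + 0 = -8$)
$\frac{d{\left(30,-1 \right)}}{Z{\left(7 \right)}} = - \frac{8}{8} = \left(-8\right) \frac{1}{8} = -1$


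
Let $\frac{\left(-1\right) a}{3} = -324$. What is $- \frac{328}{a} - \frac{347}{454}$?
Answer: $- \frac{121549}{110322} \approx -1.1018$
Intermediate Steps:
$a = 972$ ($a = \left(-3\right) \left(-324\right) = 972$)
$- \frac{328}{a} - \frac{347}{454} = - \frac{328}{972} - \frac{347}{454} = \left(-328\right) \frac{1}{972} - \frac{347}{454} = - \frac{82}{243} - \frac{347}{454} = - \frac{121549}{110322}$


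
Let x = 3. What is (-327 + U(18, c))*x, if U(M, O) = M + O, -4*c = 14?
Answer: -1875/2 ≈ -937.50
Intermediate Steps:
c = -7/2 (c = -¼*14 = -7/2 ≈ -3.5000)
(-327 + U(18, c))*x = (-327 + (18 - 7/2))*3 = (-327 + 29/2)*3 = -625/2*3 = -1875/2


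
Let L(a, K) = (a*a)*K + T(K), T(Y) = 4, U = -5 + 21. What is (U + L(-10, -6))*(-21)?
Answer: 12180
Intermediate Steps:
U = 16
L(a, K) = 4 + K*a**2 (L(a, K) = (a*a)*K + 4 = a**2*K + 4 = K*a**2 + 4 = 4 + K*a**2)
(U + L(-10, -6))*(-21) = (16 + (4 - 6*(-10)**2))*(-21) = (16 + (4 - 6*100))*(-21) = (16 + (4 - 600))*(-21) = (16 - 596)*(-21) = -580*(-21) = 12180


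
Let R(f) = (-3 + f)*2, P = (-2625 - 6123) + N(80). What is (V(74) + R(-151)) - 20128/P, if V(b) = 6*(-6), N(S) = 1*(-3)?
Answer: -2990216/8751 ≈ -341.70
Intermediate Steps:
N(S) = -3
V(b) = -36
P = -8751 (P = (-2625 - 6123) - 3 = -8748 - 3 = -8751)
R(f) = -6 + 2*f
(V(74) + R(-151)) - 20128/P = (-36 + (-6 + 2*(-151))) - 20128/(-8751) = (-36 + (-6 - 302)) - 20128*(-1/8751) = (-36 - 308) + 20128/8751 = -344 + 20128/8751 = -2990216/8751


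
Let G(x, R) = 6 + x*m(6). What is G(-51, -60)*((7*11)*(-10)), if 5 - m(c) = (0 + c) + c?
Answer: -279510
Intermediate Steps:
m(c) = 5 - 2*c (m(c) = 5 - ((0 + c) + c) = 5 - (c + c) = 5 - 2*c)
G(x, R) = 6 - 7*x (G(x, R) = 6 + x*(5 - 2*6) = 6 + x*(5 - 12) = 6 + x*(-7) = 6 - 7*x)
G(-51, -60)*((7*11)*(-10)) = (6 - 7*(-51))*((7*11)*(-10)) = (6 + 357)*(77*(-10)) = 363*(-770) = -279510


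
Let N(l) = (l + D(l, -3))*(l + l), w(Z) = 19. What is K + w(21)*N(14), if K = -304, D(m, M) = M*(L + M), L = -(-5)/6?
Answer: 10602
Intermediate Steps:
L = 5/6 (L = -(-5)/6 = -1*(-5/6) = 5/6 ≈ 0.83333)
D(m, M) = M*(5/6 + M)
N(l) = 2*l*(13/2 + l) (N(l) = (l + (1/6)*(-3)*(5 + 6*(-3)))*(l + l) = (l + (1/6)*(-3)*(5 - 18))*(2*l) = (l + (1/6)*(-3)*(-13))*(2*l) = (l + 13/2)*(2*l) = (13/2 + l)*(2*l) = 2*l*(13/2 + l))
K + w(21)*N(14) = -304 + 19*(14*(13 + 2*14)) = -304 + 19*(14*(13 + 28)) = -304 + 19*(14*41) = -304 + 19*574 = -304 + 10906 = 10602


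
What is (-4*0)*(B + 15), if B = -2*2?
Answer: 0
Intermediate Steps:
B = -4
(-4*0)*(B + 15) = (-4*0)*(-4 + 15) = 0*11 = 0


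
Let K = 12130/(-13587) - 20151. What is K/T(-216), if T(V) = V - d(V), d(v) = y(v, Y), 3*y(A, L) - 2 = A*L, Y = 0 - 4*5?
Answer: 273803767/22509130 ≈ 12.164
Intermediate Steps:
Y = -20 (Y = 0 - 20 = -20)
y(A, L) = 2/3 + A*L/3 (y(A, L) = 2/3 + (A*L)/3 = 2/3 + A*L/3)
d(v) = 2/3 - 20*v/3 (d(v) = 2/3 + (1/3)*v*(-20) = 2/3 - 20*v/3)
T(V) = -2/3 + 23*V/3 (T(V) = V - (2/3 - 20*V/3) = V + (-2/3 + 20*V/3) = -2/3 + 23*V/3)
K = -273803767/13587 (K = 12130*(-1/13587) - 20151 = -12130/13587 - 20151 = -273803767/13587 ≈ -20152.)
K/T(-216) = -273803767/(13587*(-2/3 + (23/3)*(-216))) = -273803767/(13587*(-2/3 - 1656)) = -273803767/(13587*(-4970/3)) = -273803767/13587*(-3/4970) = 273803767/22509130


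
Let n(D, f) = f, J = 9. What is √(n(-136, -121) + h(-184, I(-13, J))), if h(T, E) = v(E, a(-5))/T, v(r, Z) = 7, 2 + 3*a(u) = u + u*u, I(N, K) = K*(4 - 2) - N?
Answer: I*√1024466/92 ≈ 11.002*I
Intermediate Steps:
I(N, K) = -N + 2*K (I(N, K) = K*2 - N = 2*K - N = -N + 2*K)
a(u) = -⅔ + u/3 + u²/3 (a(u) = -⅔ + (u + u*u)/3 = -⅔ + (u + u²)/3 = -⅔ + (u/3 + u²/3) = -⅔ + u/3 + u²/3)
h(T, E) = 7/T
√(n(-136, -121) + h(-184, I(-13, J))) = √(-121 + 7/(-184)) = √(-121 + 7*(-1/184)) = √(-121 - 7/184) = √(-22271/184) = I*√1024466/92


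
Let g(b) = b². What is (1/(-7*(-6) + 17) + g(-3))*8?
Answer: 4256/59 ≈ 72.136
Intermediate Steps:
(1/(-7*(-6) + 17) + g(-3))*8 = (1/(-7*(-6) + 17) + (-3)²)*8 = (1/(42 + 17) + 9)*8 = (1/59 + 9)*8 = (532/59)*8 = 4256/59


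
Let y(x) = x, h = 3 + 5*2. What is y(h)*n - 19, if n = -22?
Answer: -305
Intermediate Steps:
h = 13 (h = 3 + 10 = 13)
y(h)*n - 19 = 13*(-22) - 19 = -286 - 19 = -305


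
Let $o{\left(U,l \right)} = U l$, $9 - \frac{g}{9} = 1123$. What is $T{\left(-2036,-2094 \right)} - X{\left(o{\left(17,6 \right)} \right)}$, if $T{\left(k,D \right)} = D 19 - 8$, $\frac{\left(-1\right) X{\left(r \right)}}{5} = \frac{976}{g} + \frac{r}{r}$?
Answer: $- \frac{199464697}{5013} \approx -39790.0$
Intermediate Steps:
$g = -10026$ ($g = 81 - 10107 = -10026$)
$X{\left(r \right)} = - \frac{22625}{5013}$ ($X{\left(r \right)} = - 5 \left(\frac{976}{-10026} + \frac{r}{r}\right) = - 5 \left(976 \left(- \frac{1}{10026}\right) + 1\right) = - 5 \left(- \frac{488}{5013} + 1\right) = \left(-5\right) \frac{4525}{5013} = - \frac{22625}{5013}$)
$T{\left(k,D \right)} = -8 + 19 D$ ($T{\left(k,D \right)} = 19 D - 8 = -8 + 19 D$)
$T{\left(-2036,-2094 \right)} - X{\left(o{\left(17,6 \right)} \right)} = \left(-8 + 19 \left(-2094\right)\right) - - \frac{22625}{5013} = \left(-8 - 39786\right) + \frac{22625}{5013} = -39794 + \frac{22625}{5013} = - \frac{199464697}{5013}$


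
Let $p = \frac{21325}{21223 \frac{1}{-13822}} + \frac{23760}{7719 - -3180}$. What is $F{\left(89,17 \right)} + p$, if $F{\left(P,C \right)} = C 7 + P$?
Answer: $- \frac{351545427906}{25701053} \approx -13678.0$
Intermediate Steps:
$F{\left(P,C \right)} = P + 7 C$ ($F{\left(P,C \right)} = 7 C + P = P + 7 C$)
$p = - \frac{356891246930}{25701053}$ ($p = \frac{21325}{21223 \left(- \frac{1}{13822}\right)} + \frac{23760}{7719 + 3180} = \frac{21325}{- \frac{21223}{13822}} + \frac{23760}{10899} = 21325 \left(- \frac{13822}{21223}\right) + 23760 \cdot \frac{1}{10899} = - \frac{294754150}{21223} + \frac{2640}{1211} = - \frac{356891246930}{25701053} \approx -13886.0$)
$F{\left(89,17 \right)} + p = \left(89 + 7 \cdot 17\right) - \frac{356891246930}{25701053} = \left(89 + 119\right) - \frac{356891246930}{25701053} = 208 - \frac{356891246930}{25701053} = - \frac{351545427906}{25701053}$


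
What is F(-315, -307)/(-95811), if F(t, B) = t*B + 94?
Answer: -96799/95811 ≈ -1.0103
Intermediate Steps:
F(t, B) = 94 + B*t (F(t, B) = B*t + 94 = 94 + B*t)
F(-315, -307)/(-95811) = (94 - 307*(-315))/(-95811) = (94 + 96705)*(-1/95811) = 96799*(-1/95811) = -96799/95811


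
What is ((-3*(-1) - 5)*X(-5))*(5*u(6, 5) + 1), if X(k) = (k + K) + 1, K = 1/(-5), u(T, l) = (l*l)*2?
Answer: 10542/5 ≈ 2108.4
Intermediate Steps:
u(T, l) = 2*l² (u(T, l) = l²*2 = 2*l²)
K = -⅕ ≈ -0.20000
X(k) = ⅘ + k (X(k) = (k - ⅕) + 1 = (-⅕ + k) + 1 = ⅘ + k)
((-3*(-1) - 5)*X(-5))*(5*u(6, 5) + 1) = ((-3*(-1) - 5)*(⅘ - 5))*(5*(2*5²) + 1) = ((3 - 5)*(-21/5))*(5*(2*25) + 1) = (-2*(-21/5))*(5*50 + 1) = 42*(250 + 1)/5 = (42/5)*251 = 10542/5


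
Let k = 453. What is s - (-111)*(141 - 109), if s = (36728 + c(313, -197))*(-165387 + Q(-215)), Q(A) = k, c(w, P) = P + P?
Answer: -5992708404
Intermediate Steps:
c(w, P) = 2*P
Q(A) = 453
s = -5992711956 (s = (36728 + 2*(-197))*(-165387 + 453) = (36728 - 394)*(-164934) = 36334*(-164934) = -5992711956)
s - (-111)*(141 - 109) = -5992711956 - (-111)*(141 - 109) = -5992711956 - (-111)*32 = -5992711956 - 1*(-3552) = -5992711956 + 3552 = -5992708404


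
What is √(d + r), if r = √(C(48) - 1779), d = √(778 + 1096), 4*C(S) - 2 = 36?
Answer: √(4*√1874 + 2*I*√7078)/2 ≈ 7.199 + 2.9216*I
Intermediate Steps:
C(S) = 19/2 (C(S) = ½ + (¼)*36 = ½ + 9 = 19/2)
d = √1874 ≈ 43.290
r = I*√7078/2 (r = √(19/2 - 1779) = √(-3539/2) = I*√7078/2 ≈ 42.065*I)
√(d + r) = √(√1874 + I*√7078/2)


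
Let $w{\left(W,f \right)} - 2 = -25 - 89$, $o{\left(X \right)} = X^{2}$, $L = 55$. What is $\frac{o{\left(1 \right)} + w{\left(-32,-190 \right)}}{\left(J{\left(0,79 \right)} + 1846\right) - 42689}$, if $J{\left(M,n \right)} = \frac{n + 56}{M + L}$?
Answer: $\frac{1221}{449246} \approx 0.0027179$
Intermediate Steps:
$J{\left(M,n \right)} = \frac{56 + n}{55 + M}$ ($J{\left(M,n \right)} = \frac{n + 56}{M + 55} = \frac{56 + n}{55 + M}$)
$w{\left(W,f \right)} = -112$ ($w{\left(W,f \right)} = 2 - 114 = -112$)
$\frac{o{\left(1 \right)} + w{\left(-32,-190 \right)}}{\left(J{\left(0,79 \right)} + 1846\right) - 42689} = \frac{1^{2} - 112}{\left(\frac{56 + 79}{55 + 0} + 1846\right) - 42689} = \frac{1 - 112}{\left(\frac{1}{55} \cdot 135 + 1846\right) - 42689} = - \frac{111}{\left(\frac{1}{55} \cdot 135 + 1846\right) - 42689} = - \frac{111}{\left(\frac{27}{11} + 1846\right) - 42689} = - \frac{111}{\frac{20333}{11} - 42689} = - \frac{111}{- \frac{449246}{11}} = \left(-111\right) \left(- \frac{11}{449246}\right) = \frac{1221}{449246}$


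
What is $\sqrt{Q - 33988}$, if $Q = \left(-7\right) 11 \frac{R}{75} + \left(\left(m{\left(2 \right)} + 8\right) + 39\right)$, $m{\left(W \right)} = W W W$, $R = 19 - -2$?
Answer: $\frac{4 i \sqrt{53054}}{5} \approx 184.27 i$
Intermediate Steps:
$R = 21$ ($R = 19 + 2 = 21$)
$m{\left(W \right)} = W^{3}$ ($m{\left(W \right)} = W^{2} W = W^{3}$)
$Q = \frac{836}{25}$ ($Q = \left(-7\right) 11 \cdot \frac{21}{75} + \left(\left(2^{3} + 8\right) + 39\right) = - 77 \cdot 21 \cdot \frac{1}{75} + \left(\left(8 + 8\right) + 39\right) = \left(-77\right) \frac{7}{25} + \left(16 + 39\right) = - \frac{539}{25} + 55 = \frac{836}{25} \approx 33.44$)
$\sqrt{Q - 33988} = \sqrt{\frac{836}{25} - 33988} = \sqrt{- \frac{848864}{25}} = \frac{4 i \sqrt{53054}}{5}$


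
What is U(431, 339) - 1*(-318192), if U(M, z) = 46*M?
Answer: 338018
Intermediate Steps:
U(431, 339) - 1*(-318192) = 46*431 - 1*(-318192) = 19826 + 318192 = 338018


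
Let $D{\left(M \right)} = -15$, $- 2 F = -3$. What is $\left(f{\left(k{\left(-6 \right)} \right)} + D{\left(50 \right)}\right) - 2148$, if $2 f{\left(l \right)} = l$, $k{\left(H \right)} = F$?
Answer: $- \frac{8649}{4} \approx -2162.3$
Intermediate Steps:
$F = \frac{3}{2}$ ($F = \left(- \frac{1}{2}\right) \left(-3\right) = \frac{3}{2} \approx 1.5$)
$k{\left(H \right)} = \frac{3}{2}$
$f{\left(l \right)} = \frac{l}{2}$
$\left(f{\left(k{\left(-6 \right)} \right)} + D{\left(50 \right)}\right) - 2148 = \left(\frac{1}{2} \cdot \frac{3}{2} - 15\right) - 2148 = \left(\frac{3}{4} - 15\right) - 2148 = - \frac{57}{4} - 2148 = - \frac{8649}{4}$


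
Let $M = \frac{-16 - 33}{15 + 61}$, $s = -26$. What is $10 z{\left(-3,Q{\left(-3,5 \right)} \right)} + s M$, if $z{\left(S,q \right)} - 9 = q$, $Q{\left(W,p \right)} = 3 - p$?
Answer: $\frac{3297}{38} \approx 86.763$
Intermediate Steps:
$z{\left(S,q \right)} = 9 + q$
$M = - \frac{49}{76} \approx -0.64474$
$10 z{\left(-3,Q{\left(-3,5 \right)} \right)} + s M = 10 \left(9 + \left(3 - 5\right)\right) - - \frac{637}{38} = 10 \left(9 + \left(3 - 5\right)\right) + \frac{637}{38} = 10 \left(9 - 2\right) + \frac{637}{38} = 10 \cdot 7 + \frac{637}{38} = 70 + \frac{637}{38} = \frac{3297}{38}$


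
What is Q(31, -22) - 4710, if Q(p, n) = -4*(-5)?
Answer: -4690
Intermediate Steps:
Q(p, n) = 20
Q(31, -22) - 4710 = 20 - 4710 = -4690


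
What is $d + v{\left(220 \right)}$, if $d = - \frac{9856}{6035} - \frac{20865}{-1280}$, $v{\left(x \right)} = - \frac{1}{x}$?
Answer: $\frac{249192861}{16994560} \approx 14.663$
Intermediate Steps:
$d = \frac{22660919}{1544960}$ ($d = \left(-9856\right) \frac{1}{6035} - - \frac{4173}{256} = - \frac{9856}{6035} + \frac{4173}{256} = \frac{22660919}{1544960} \approx 14.668$)
$d + v{\left(220 \right)} = \frac{22660919}{1544960} - \frac{1}{220} = \frac{249192861}{16994560}$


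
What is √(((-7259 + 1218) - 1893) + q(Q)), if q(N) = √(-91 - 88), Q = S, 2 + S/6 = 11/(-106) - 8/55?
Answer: √(-7934 + I*√179) ≈ 0.0751 + 89.073*I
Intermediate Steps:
S = -39339/2915 (S = -12 + 6*(11/(-106) - 8/55) = -12 + 6*(11*(-1/106) - 8*1/55) = -12 + 6*(-11/106 - 8/55) = -12 + 6*(-1453/5830) = -12 - 4359/2915 = -39339/2915 ≈ -13.495)
Q = -39339/2915 ≈ -13.495
q(N) = I*√179 (q(N) = √(-179) = I*√179)
√(((-7259 + 1218) - 1893) + q(Q)) = √(((-7259 + 1218) - 1893) + I*√179) = √((-6041 - 1893) + I*√179) = √(-7934 + I*√179)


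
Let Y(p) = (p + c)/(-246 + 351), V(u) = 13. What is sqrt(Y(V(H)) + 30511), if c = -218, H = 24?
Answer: sqrt(13454490)/21 ≈ 174.67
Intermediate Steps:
Y(p) = -218/105 + p/105 (Y(p) = (p - 218)/(-246 + 351) = (-218 + p)/105 = (-218 + p)*(1/105) = -218/105 + p/105)
sqrt(Y(V(H)) + 30511) = sqrt((-218/105 + (1/105)*13) + 30511) = sqrt((-218/105 + 13/105) + 30511) = sqrt(-41/21 + 30511) = sqrt(640690/21) = sqrt(13454490)/21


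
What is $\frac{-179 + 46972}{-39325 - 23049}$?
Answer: $- \frac{46793}{62374} \approx -0.7502$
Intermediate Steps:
$\frac{-179 + 46972}{-39325 - 23049} = \frac{46793}{-62374} = 46793 \left(- \frac{1}{62374}\right) = - \frac{46793}{62374}$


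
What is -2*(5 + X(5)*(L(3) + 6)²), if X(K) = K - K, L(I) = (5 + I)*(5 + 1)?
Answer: -10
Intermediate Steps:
L(I) = 30 + 6*I (L(I) = (5 + I)*6 = 30 + 6*I)
X(K) = 0
-2*(5 + X(5)*(L(3) + 6)²) = -2*(5 + 0*((30 + 6*3) + 6)²) = -2*(5 + 0*((30 + 18) + 6)²) = -2*(5 + 0*(48 + 6)²) = -2*(5 + 0*54²) = -2*(5 + 0*2916) = -2*(5 + 0) = -2*5 = -10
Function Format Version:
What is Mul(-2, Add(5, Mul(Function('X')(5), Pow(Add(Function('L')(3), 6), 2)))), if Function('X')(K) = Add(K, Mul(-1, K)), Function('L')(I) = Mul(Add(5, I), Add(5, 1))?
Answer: -10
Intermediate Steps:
Function('L')(I) = Add(30, Mul(6, I)) (Function('L')(I) = Mul(Add(5, I), 6) = Add(30, Mul(6, I)))
Function('X')(K) = 0
Mul(-2, Add(5, Mul(Function('X')(5), Pow(Add(Function('L')(3), 6), 2)))) = Mul(-2, Add(5, Mul(0, Pow(Add(Add(30, Mul(6, 3)), 6), 2)))) = Mul(-2, Add(5, Mul(0, Pow(Add(Add(30, 18), 6), 2)))) = Mul(-2, Add(5, Mul(0, Pow(Add(48, 6), 2)))) = Mul(-2, Add(5, Mul(0, Pow(54, 2)))) = Mul(-2, Add(5, Mul(0, 2916))) = Mul(-2, Add(5, 0)) = Mul(-2, 5) = -10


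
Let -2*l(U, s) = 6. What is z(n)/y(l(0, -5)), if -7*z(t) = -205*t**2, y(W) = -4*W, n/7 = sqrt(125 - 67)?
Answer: 41615/6 ≈ 6935.8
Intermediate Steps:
l(U, s) = -3 (l(U, s) = -1/2*6 = -3)
n = 7*sqrt(58) (n = 7*sqrt(125 - 67) = 7*sqrt(58) ≈ 53.310)
z(t) = 205*t**2/7 (z(t) = -(-205)*t**2/7 = 205*t**2/7)
z(n)/y(l(0, -5)) = (205*(7*sqrt(58))**2/7)/((-4*(-3))) = ((205/7)*2842)/12 = 83230*(1/12) = 41615/6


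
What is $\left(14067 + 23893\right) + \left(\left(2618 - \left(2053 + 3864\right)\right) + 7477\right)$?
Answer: $42138$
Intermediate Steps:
$\left(14067 + 23893\right) + \left(\left(2618 - \left(2053 + 3864\right)\right) + 7477\right) = 37960 + \left(\left(2618 - 5917\right) + 7477\right) = 37960 + \left(-3299 + 7477\right) = 37960 + 4178 = 42138$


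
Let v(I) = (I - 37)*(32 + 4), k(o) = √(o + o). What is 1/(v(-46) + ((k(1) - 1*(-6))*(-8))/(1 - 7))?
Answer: -6705/19980892 - 3*√2/19980892 ≈ -0.00033578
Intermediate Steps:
k(o) = √2*√o (k(o) = √(2*o) = √2*√o)
v(I) = -1332 + 36*I (v(I) = (-37 + I)*36 = -1332 + 36*I)
1/(v(-46) + ((k(1) - 1*(-6))*(-8))/(1 - 7)) = 1/((-1332 + 36*(-46)) + ((√2*√1 - 1*(-6))*(-8))/(1 - 7)) = 1/((-1332 - 1656) + ((√2*1 + 6)*(-8))/(-6)) = 1/(-2988 + ((√2 + 6)*(-8))*(-⅙)) = 1/(-2988 + ((6 + √2)*(-8))*(-⅙)) = 1/(-2988 + (-48 - 8*√2)*(-⅙)) = 1/(-2988 + (8 + 4*√2/3)) = 1/(-2980 + 4*√2/3)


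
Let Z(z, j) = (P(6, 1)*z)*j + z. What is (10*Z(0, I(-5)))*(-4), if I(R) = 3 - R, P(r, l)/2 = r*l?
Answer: 0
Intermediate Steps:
P(r, l) = 2*l*r (P(r, l) = 2*(r*l) = 2*(l*r) = 2*l*r)
Z(z, j) = z + 12*j*z (Z(z, j) = ((2*1*6)*z)*j + z = (12*z)*j + z = 12*j*z + z = z + 12*j*z)
(10*Z(0, I(-5)))*(-4) = (10*(0*(1 + 12*(3 - 1*(-5)))))*(-4) = (10*(0*(1 + 12*(3 + 5))))*(-4) = (10*(0*(1 + 12*8)))*(-4) = (10*(0*(1 + 96)))*(-4) = (10*(0*97))*(-4) = (10*0)*(-4) = 0*(-4) = 0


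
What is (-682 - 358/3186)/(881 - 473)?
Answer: -1086605/649944 ≈ -1.6718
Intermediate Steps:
(-682 - 358/3186)/(881 - 473) = (-682 - 358*1/3186)/408 = (-682 - 179/1593)*(1/408) = -1086605/1593*1/408 = -1086605/649944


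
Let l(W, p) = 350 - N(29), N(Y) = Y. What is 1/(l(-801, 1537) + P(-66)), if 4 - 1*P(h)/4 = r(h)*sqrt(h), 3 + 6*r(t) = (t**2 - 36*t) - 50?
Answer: 1011/3925936315 + 13358*I*sqrt(66)/3925936315 ≈ 2.5752e-7 + 2.7642e-5*I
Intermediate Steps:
l(W, p) = 321 (l(W, p) = 350 - 1*29 = 350 - 29 = 321)
r(t) = -53/6 - 6*t + t**2/6 (r(t) = -1/2 + ((t**2 - 36*t) - 50)/6 = -1/2 + (-50 + t**2 - 36*t)/6 = -1/2 + (-25/3 - 6*t + t**2/6) = -53/6 - 6*t + t**2/6)
P(h) = 16 - 4*sqrt(h)*(-53/6 - 6*h + h**2/6) (P(h) = 16 - 4*(-53/6 - 6*h + h**2/6)*sqrt(h) = 16 - 4*sqrt(h)*(-53/6 - 6*h + h**2/6))
1/(l(-801, 1537) + P(-66)) = 1/(321 + (16 + 2*sqrt(-66)*(53 - 1*(-66)**2 + 36*(-66))/3)) = 1/(321 + (16 + 2*(I*sqrt(66))*(53 - 1*4356 - 2376)/3)) = 1/(321 + (16 + 2*(I*sqrt(66))*(53 - 4356 - 2376)/3)) = 1/(321 + (16 + (2/3)*(I*sqrt(66))*(-6679))) = 1/(321 + (16 - 13358*I*sqrt(66)/3)) = 1/(337 - 13358*I*sqrt(66)/3)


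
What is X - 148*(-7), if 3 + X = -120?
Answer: 913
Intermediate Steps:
X = -123 (X = -3 - 120 = -123)
X - 148*(-7) = -123 - 148*(-7) = -123 + 1036 = 913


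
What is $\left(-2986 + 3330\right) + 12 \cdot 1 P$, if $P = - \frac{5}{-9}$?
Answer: $\frac{1052}{3} \approx 350.67$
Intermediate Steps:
$P = \frac{5}{9}$ ($P = \left(-5\right) \left(- \frac{1}{9}\right) = \frac{5}{9} \approx 0.55556$)
$\left(-2986 + 3330\right) + 12 \cdot 1 P = \left(-2986 + 3330\right) + 12 \cdot 1 \cdot \frac{5}{9} = 344 + 12 \cdot \frac{5}{9} = 344 + \frac{20}{3} = \frac{1052}{3}$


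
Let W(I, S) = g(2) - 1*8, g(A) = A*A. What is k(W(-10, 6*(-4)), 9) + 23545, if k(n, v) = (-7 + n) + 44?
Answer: 23578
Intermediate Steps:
g(A) = A²
W(I, S) = -4 (W(I, S) = 2² - 1*8 = 4 - 8 = -4)
k(n, v) = 37 + n
k(W(-10, 6*(-4)), 9) + 23545 = (37 - 4) + 23545 = 33 + 23545 = 23578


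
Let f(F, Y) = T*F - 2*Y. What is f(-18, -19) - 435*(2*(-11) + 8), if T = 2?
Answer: 6092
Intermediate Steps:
f(F, Y) = -2*Y + 2*F (f(F, Y) = 2*F - 2*Y = -2*Y + 2*F)
f(-18, -19) - 435*(2*(-11) + 8) = (-2*(-19) + 2*(-18)) - 435*(2*(-11) + 8) = (38 - 36) - 435*(-22 + 8) = 2 - 435*(-14) = 2 + 6090 = 6092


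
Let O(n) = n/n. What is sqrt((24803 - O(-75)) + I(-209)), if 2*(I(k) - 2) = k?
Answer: sqrt(98798)/2 ≈ 157.16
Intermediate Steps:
I(k) = 2 + k/2
O(n) = 1
sqrt((24803 - O(-75)) + I(-209)) = sqrt((24803 - 1*1) + (2 + (1/2)*(-209))) = sqrt((24803 - 1) + (2 - 209/2)) = sqrt(24802 - 205/2) = sqrt(49399/2) = sqrt(98798)/2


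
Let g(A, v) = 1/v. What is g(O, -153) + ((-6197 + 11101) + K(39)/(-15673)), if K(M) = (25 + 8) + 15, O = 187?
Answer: 11759616959/2397969 ≈ 4904.0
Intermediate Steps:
K(M) = 48 (K(M) = 33 + 15 = 48)
g(O, -153) + ((-6197 + 11101) + K(39)/(-15673)) = 1/(-153) + ((-6197 + 11101) + 48/(-15673)) = -1/153 + (4904 + 48*(-1/15673)) = -1/153 + (4904 - 48/15673) = -1/153 + 76860344/15673 = 11759616959/2397969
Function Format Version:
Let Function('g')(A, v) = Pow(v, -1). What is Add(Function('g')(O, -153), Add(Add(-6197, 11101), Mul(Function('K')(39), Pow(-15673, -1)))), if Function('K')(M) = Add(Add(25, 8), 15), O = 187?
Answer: Rational(11759616959, 2397969) ≈ 4904.0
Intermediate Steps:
Function('K')(M) = 48 (Function('K')(M) = Add(33, 15) = 48)
Add(Function('g')(O, -153), Add(Add(-6197, 11101), Mul(Function('K')(39), Pow(-15673, -1)))) = Add(Pow(-153, -1), Add(Add(-6197, 11101), Mul(48, Pow(-15673, -1)))) = Add(Rational(-1, 153), Add(4904, Mul(48, Rational(-1, 15673)))) = Add(Rational(-1, 153), Add(4904, Rational(-48, 15673))) = Add(Rational(-1, 153), Rational(76860344, 15673)) = Rational(11759616959, 2397969)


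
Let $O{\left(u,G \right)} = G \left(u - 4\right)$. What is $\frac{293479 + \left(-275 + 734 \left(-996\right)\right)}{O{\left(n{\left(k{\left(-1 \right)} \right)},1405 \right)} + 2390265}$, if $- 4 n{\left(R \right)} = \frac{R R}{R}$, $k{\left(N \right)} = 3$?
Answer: $- \frac{350288}{1906873} \approx -0.1837$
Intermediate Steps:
$n{\left(R \right)} = - \frac{R}{4}$ ($n{\left(R \right)} = - \frac{R R \frac{1}{R}}{4} = - \frac{R^{2} \frac{1}{R}}{4} = - \frac{R}{4}$)
$O{\left(u,G \right)} = G \left(-4 + u\right)$
$\frac{293479 + \left(-275 + 734 \left(-996\right)\right)}{O{\left(n{\left(k{\left(-1 \right)} \right)},1405 \right)} + 2390265} = \frac{293479 + \left(-275 + 734 \left(-996\right)\right)}{1405 \left(-4 - \frac{3}{4}\right) + 2390265} = \frac{293479 - 731339}{1405 \left(-4 - \frac{3}{4}\right) + 2390265} = \frac{293479 - 731339}{1405 \left(- \frac{19}{4}\right) + 2390265} = - \frac{437860}{- \frac{26695}{4} + 2390265} = - \frac{437860}{\frac{9534365}{4}} = \left(-437860\right) \frac{4}{9534365} = - \frac{350288}{1906873}$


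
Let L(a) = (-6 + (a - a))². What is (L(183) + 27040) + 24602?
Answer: 51678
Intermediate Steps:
L(a) = 36 (L(a) = (-6 + 0)² = (-6)² = 36)
(L(183) + 27040) + 24602 = (36 + 27040) + 24602 = 27076 + 24602 = 51678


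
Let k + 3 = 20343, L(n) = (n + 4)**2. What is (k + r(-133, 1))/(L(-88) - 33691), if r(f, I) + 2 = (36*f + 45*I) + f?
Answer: -15462/26635 ≈ -0.58051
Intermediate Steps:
L(n) = (4 + n)**2
k = 20340 (k = -3 + 20343 = 20340)
r(f, I) = -2 + 37*f + 45*I (r(f, I) = -2 + ((36*f + 45*I) + f) = -2 + (37*f + 45*I) = -2 + 37*f + 45*I)
(k + r(-133, 1))/(L(-88) - 33691) = (20340 + (-2 + 37*(-133) + 45*1))/((4 - 88)**2 - 33691) = (20340 + (-2 - 4921 + 45))/((-84)**2 - 33691) = (20340 - 4878)/(7056 - 33691) = 15462/(-26635) = 15462*(-1/26635) = -15462/26635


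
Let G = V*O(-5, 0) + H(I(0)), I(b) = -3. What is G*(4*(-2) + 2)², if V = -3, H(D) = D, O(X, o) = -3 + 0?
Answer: 216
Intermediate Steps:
O(X, o) = -3
G = 6 (G = -3*(-3) - 3 = 9 - 3 = 6)
G*(4*(-2) + 2)² = 6*(4*(-2) + 2)² = 6*(-8 + 2)² = 6*(-6)² = 6*36 = 216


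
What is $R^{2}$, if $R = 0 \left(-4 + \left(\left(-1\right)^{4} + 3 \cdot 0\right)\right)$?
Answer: $0$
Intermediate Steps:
$R = 0$ ($R = 0 \left(-4 + \left(1 + 0\right)\right) = 0 \left(-4 + 1\right) = 0 \left(-3\right) = 0$)
$R^{2} = 0^{2} = 0$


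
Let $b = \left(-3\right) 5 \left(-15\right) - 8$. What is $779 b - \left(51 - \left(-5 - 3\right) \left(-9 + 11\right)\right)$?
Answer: $168976$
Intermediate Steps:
$b = 217$ ($b = \left(-15\right) \left(-15\right) - 8 = 225 - 8 = 217$)
$779 b - \left(51 - \left(-5 - 3\right) \left(-9 + 11\right)\right) = 779 \cdot 217 - \left(51 - \left(-5 - 3\right) \left(-9 + 11\right)\right) = 169043 - 67 = 168976$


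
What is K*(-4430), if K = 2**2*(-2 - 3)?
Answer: 88600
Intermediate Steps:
K = -20 (K = 4*(-5) = -20)
K*(-4430) = -20*(-4430) = 88600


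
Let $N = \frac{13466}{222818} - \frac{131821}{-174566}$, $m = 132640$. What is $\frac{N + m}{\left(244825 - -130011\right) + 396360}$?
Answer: $\frac{2579628225642827}{14998392165678824} \approx 0.17199$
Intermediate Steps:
$N = \frac{15861398667}{19448223494}$ ($N = 13466 \cdot \frac{1}{222818} - - \frac{131821}{174566} = \frac{6733}{111409} + \frac{131821}{174566} = \frac{15861398667}{19448223494} \approx 0.81557$)
$\frac{N + m}{\left(244825 - -130011\right) + 396360} = \frac{\frac{15861398667}{19448223494} + 132640}{\left(244825 - -130011\right) + 396360} = \frac{2579628225642827}{19448223494 \left(\left(244825 + 130011\right) + 396360\right)} = \frac{2579628225642827}{19448223494 \left(374836 + 396360\right)} = \frac{2579628225642827}{19448223494 \cdot 771196} = \frac{2579628225642827}{19448223494} \cdot \frac{1}{771196} = \frac{2579628225642827}{14998392165678824}$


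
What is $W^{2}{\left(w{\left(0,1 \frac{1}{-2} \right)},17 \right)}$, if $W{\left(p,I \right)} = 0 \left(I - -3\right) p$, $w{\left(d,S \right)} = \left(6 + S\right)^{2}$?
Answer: $0$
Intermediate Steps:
$W{\left(p,I \right)} = 0$ ($W{\left(p,I \right)} = 0 \left(I + 3\right) p = 0 \left(3 + I\right) p = 0 p = 0$)
$W^{2}{\left(w{\left(0,1 \frac{1}{-2} \right)},17 \right)} = 0^{2} = 0$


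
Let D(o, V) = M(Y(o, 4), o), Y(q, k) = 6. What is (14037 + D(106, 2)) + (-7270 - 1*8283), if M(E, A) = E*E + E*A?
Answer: -844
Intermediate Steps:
M(E, A) = E² + A*E
D(o, V) = 36 + 6*o (D(o, V) = 6*(o + 6) = 6*(6 + o) = 36 + 6*o)
(14037 + D(106, 2)) + (-7270 - 1*8283) = (14037 + (36 + 6*106)) + (-7270 - 1*8283) = (14037 + (36 + 636)) + (-7270 - 8283) = (14037 + 672) - 15553 = 14709 - 15553 = -844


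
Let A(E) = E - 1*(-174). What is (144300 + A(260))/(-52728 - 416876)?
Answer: -72367/234802 ≈ -0.30820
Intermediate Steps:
A(E) = 174 + E (A(E) = E + 174 = 174 + E)
(144300 + A(260))/(-52728 - 416876) = (144300 + (174 + 260))/(-52728 - 416876) = (144300 + 434)/(-469604) = 144734*(-1/469604) = -72367/234802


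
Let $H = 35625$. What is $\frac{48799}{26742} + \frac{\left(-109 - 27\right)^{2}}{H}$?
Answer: $\frac{744361469}{317561250} \approx 2.344$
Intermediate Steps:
$\frac{48799}{26742} + \frac{\left(-109 - 27\right)^{2}}{H} = \frac{48799}{26742} + \frac{\left(-109 - 27\right)^{2}}{35625} = 48799 \cdot \frac{1}{26742} + \left(-136\right)^{2} \cdot \frac{1}{35625} = \frac{48799}{26742} + 18496 \cdot \frac{1}{35625} = \frac{48799}{26742} + \frac{18496}{35625} = \frac{744361469}{317561250}$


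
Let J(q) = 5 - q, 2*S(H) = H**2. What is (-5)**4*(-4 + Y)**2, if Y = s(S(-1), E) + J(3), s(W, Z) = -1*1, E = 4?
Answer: 5625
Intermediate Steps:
S(H) = H**2/2
s(W, Z) = -1
Y = 1 (Y = -1 + (5 - 1*3) = -1 + (5 - 3) = -1 + 2 = 1)
(-5)**4*(-4 + Y)**2 = (-5)**4*(-4 + 1)**2 = 625*(-3)**2 = 625*9 = 5625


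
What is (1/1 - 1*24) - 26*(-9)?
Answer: 211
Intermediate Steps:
(1/1 - 1*24) - 26*(-9) = (1 - 24) + 234 = -23 + 234 = 211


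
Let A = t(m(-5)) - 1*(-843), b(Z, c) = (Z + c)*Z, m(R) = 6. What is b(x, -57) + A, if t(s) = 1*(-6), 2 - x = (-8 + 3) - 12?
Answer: 115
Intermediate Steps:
x = 19 (x = 2 - ((-8 + 3) - 12) = 2 - (-5 - 12) = 2 - 1*(-17) = 2 + 17 = 19)
b(Z, c) = Z*(Z + c)
t(s) = -6
A = 837 (A = -6 - 1*(-843) = -6 + 843 = 837)
b(x, -57) + A = 19*(19 - 57) + 837 = 19*(-38) + 837 = -722 + 837 = 115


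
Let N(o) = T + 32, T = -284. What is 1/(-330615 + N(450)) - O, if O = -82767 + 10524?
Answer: 23902824680/330867 ≈ 72243.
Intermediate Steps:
N(o) = -252 (N(o) = -284 + 32 = -252)
O = -72243
1/(-330615 + N(450)) - O = 1/(-330615 - 252) - 1*(-72243) = 1/(-330867) + 72243 = -1/330867 + 72243 = 23902824680/330867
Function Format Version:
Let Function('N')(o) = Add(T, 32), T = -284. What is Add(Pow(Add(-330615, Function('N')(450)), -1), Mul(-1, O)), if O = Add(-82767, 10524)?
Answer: Rational(23902824680, 330867) ≈ 72243.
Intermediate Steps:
Function('N')(o) = -252 (Function('N')(o) = Add(-284, 32) = -252)
O = -72243
Add(Pow(Add(-330615, Function('N')(450)), -1), Mul(-1, O)) = Add(Pow(Add(-330615, -252), -1), Mul(-1, -72243)) = Add(Pow(-330867, -1), 72243) = Add(Rational(-1, 330867), 72243) = Rational(23902824680, 330867)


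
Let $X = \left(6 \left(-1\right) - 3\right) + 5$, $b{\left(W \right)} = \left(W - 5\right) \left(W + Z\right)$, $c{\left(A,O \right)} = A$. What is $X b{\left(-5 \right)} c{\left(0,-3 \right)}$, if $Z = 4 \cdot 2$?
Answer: $0$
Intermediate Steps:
$Z = 8$
$b{\left(W \right)} = \left(-5 + W\right) \left(8 + W\right)$ ($b{\left(W \right)} = \left(W - 5\right) \left(W + 8\right) = \left(-5 + W\right) \left(8 + W\right)$)
$X = -4$ ($X = \left(-6 - 3\right) + 5 = -9 + 5 = -4$)
$X b{\left(-5 \right)} c{\left(0,-3 \right)} = - 4 \left(-40 + \left(-5\right)^{2} + 3 \left(-5\right)\right) 0 = - 4 \left(-40 + 25 - 15\right) 0 = \left(-4\right) \left(-30\right) 0 = 120 \cdot 0 = 0$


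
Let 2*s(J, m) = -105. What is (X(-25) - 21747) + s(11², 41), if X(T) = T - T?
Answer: -43599/2 ≈ -21800.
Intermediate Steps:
s(J, m) = -105/2 (s(J, m) = (½)*(-105) = -105/2)
X(T) = 0
(X(-25) - 21747) + s(11², 41) = (0 - 21747) - 105/2 = -21747 - 105/2 = -43599/2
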